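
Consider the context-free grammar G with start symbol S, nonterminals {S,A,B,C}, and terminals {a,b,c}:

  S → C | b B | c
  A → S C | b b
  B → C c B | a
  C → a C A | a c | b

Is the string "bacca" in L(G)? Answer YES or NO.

CNF form of G:
  S -> T0 B | T2 T1 | T2 X5 | b | c
  A -> S C | T0 T0
  B -> C X3 | a
  C -> T2 T1 | T2 X4 | b
  T0 -> b
  T1 -> c
  T2 -> a
  X3 -> T1 B
  X4 -> C A
  X5 -> C A

Fill CYK table bottom-up:
  T[0,0] 'b' = {C,S,T0}  orig:{C,S}
  T[1,1] 'a' = {B,T2}  orig:{B}
  T[2,2] 'c' = {S,T1}  orig:{S}
  T[3,3] 'c' = {S,T1}  orig:{S}
  T[4,4] 'a' = {B,T2}  orig:{B}
  T[0,1] 'ba' = {S}
  T[1,2] 'ac' = {C,S}
  T[2,3] 'cc' = ∅
  T[3,4] 'ca' = {X3}  orig:{}
  T[0,2] 'bac' = {A}
  T[1,3] 'acc' = ∅
  T[2,4] 'cca' = ∅
  T[0,3] 'bacc' = ∅
  T[1,4] 'acca' = {B}
  T[0,4] 'bacca' = {S}

S ∈ T[0,4] ⇒ YES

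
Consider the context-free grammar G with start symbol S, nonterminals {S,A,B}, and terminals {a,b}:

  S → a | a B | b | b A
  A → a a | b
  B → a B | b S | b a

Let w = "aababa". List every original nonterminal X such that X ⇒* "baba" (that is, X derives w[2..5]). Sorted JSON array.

Convert to CNF:
  S -> T0 B | T1 A | a | b
  A -> T0 T0 | b
  B -> T0 B | T1 S | T1 T0
  T0 -> a
  T1 -> b

CYK table (by increasing span) — only the sub-triangle for w[2..5]:
  [2..2]={A,S,T1}  "b"  orig:{A,S}
  [3..3]={S,T0}  "a"  orig:{S}
  [4..4]={A,S,T1}  "b"  orig:{A,S}
  [5..5]={S,T0}  "a"  orig:{S}
  [2..3]={B}  "ba"
  [3..4]=∅  "ab"
  [4..5]={B}  "ba"
  [2..4]=∅  "bab"
  [3..5]={B,S}  "aba"
  [2..5]={B}  "baba"

Original NTs in T[2,5] deriving "baba": ["B"]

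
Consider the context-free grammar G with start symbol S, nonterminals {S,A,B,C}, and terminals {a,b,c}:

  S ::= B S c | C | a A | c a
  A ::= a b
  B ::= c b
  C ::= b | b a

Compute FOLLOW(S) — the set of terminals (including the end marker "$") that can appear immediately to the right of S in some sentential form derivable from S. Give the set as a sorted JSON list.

FIRST sets, iterate to fixpoint:
round 1:
  A via A→a b: +{a}
  B via B→c b: +{c}
  C via C→b: +{b}
  S via S→B S c: +{c}
  S via S→C: +{b}
  S via S→a A: +{a}
  FIRST(S)={a,b,c}  FIRST(A)={a}  FIRST(B)={c}  FIRST(C)={b}
round 2: (no change)
  FIRST(S)={a,b,c}  FIRST(A)={a}  FIRST(B)={c}  FIRST(C)={b}

FOLLOW sets:
initialize: $ ∈ FOLLOW(S)
pass 1:
  S→B S c: FOLLOW(B) ⊇ FIRST(S) = {a,b,c}; new: +{a,b,c}
  S→B S c: FOLLOW(S) ⊇ FIRST(c) = {c}; new: +{c}
  S→C: FOLLOW(C) ⊇ FOLLOW(S) ⊇ {$,c}; new: +{$,c}
  S→a A: FOLLOW(A) ⊇ FOLLOW(S) ⊇ {$,c}; new: +{$,c}
  S: {$,c}  A: {$,c}  B: {a,b,c}  C: {$,c}
pass 2: — fixpoint
  S: {$,c}  A: {$,c}  B: {a,b,c}  C: {$,c}

FOLLOW(S) = ["$", "c"]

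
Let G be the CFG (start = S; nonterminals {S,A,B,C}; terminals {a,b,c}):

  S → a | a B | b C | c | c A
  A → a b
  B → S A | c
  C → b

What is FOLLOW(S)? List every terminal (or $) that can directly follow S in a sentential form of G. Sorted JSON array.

Compute FIRST by fixpoint:
[1]
  A via A→a b: +{a}
  B via B→c: +{c}
  C via C→b: +{b}
  S via S→a: +{a}
  S via S→b C: +{b}
  S via S→c: +{c}
  FIRST[S]={a,b,c}  FIRST[A]={a}  FIRST[B]={c}  FIRST[C]={b}
[2]
  B via B→S A: +{a,b}
  FIRST[S]={a,b,c}  FIRST[A]={a}  FIRST[B]={a,b,c}  FIRST[C]={b}
[3] done
  FIRST[S]={a,b,c}  FIRST[A]={a}  FIRST[B]={a,b,c}  FIRST[C]={b}

Compute FOLLOW by fixpoint:
FOLLOW(S) := {$}
pass 1:
  B→S A: FOLLOW(S) ⊇ FIRST(A) = {a}; new: +{a}
  S→a B: FOLLOW(B) ⊇ FOLLOW(S) ⊇ {$,a}; new: +{$,a}
  S→b C: FOLLOW(C) ⊇ FOLLOW(S) ⊇ {$,a}; new: +{$,a}
  S→c A: FOLLOW(A) ⊇ FOLLOW(S) ⊇ {$,a}; new: +{$,a}
  S: {$,a}  A: {$,a}  B: {$,a}  C: {$,a}
pass 2: (stable)
  S: {$,a}  A: {$,a}  B: {$,a}  C: {$,a}

FOLLOW(S) = ["$", "a"]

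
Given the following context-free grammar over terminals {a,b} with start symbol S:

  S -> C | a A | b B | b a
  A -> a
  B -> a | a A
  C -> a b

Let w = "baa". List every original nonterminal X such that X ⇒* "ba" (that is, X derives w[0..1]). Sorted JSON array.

CNF form of G:
  S -> T0 A | T0 T1 | T1 B | T1 T0
  A -> a
  B -> T0 A | a
  C -> T0 T1
  T0 -> a
  T1 -> b

CYK table (by increasing span) — only the sub-triangle for w[0..1]:
  T[0,0] 'b' = {T1}  orig:{}
  T[1,1] 'a' = {A,B,T0}  orig:{A,B}
  T[0,1] 'ba' = {S}

Original NTs in T[0,1] deriving "ba": ["S"]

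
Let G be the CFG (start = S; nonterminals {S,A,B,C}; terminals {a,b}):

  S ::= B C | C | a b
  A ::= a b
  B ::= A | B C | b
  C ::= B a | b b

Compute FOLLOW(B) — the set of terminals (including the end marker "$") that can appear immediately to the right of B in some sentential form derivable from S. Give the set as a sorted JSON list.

FIRST sets, iterate to fixpoint:
iter 1:
  A via A→a b: +{a}
  B via B→A: +{a}
  B via B→b: +{b}
  C via C→B a: +{a,b}
  S via S→B C: +{a,b}
  FIRST[S]={a,b}  FIRST[A]={a}  FIRST[B]={a,b}  FIRST[C]={a,b}
iter 2: (no change)
  FIRST[S]={a,b}  FIRST[A]={a}  FIRST[B]={a,b}  FIRST[C]={a,b}

FOLLOW sets:
initialize: $ ∈ FOLLOW(S)
iter 1:
  B→B C: FOLLOW(B) ⊇ FIRST(C) = {a,b}; new: +{a,b}
  B→B C: FOLLOW(C) ⊇ FOLLOW(B) ⊇ {a,b}; new: +{a,b}
  S→B C: FOLLOW(C) ⊇ FOLLOW(S) ⊇ {$}; new: +{$}
  S: {$}  A: {}  B: {a,b}  C: {$,a,b}
iter 2:
  B→A: FOLLOW(A) ⊇ FOLLOW(B) ⊇ {a,b}; new: +{a,b}
  S: {$}  A: {a,b}  B: {a,b}  C: {$,a,b}
iter 3: done
  S: {$}  A: {a,b}  B: {a,b}  C: {$,a,b}

FOLLOW(B) = ["a", "b"]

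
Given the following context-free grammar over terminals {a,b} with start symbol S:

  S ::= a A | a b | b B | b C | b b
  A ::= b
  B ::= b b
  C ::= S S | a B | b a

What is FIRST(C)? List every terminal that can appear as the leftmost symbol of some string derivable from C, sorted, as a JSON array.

FIRST iteration:
[1]
  A via A→b: +{b}
  B via B→b b: +{b}
  C via C→a B: +{a}
  C via C→b a: +{b}
  S via S→a A: +{a}
  S via S→b B: +{b}
  FIRST(S)={a,b}  FIRST(A)={b}  FIRST(B)={b}  FIRST(C)={a,b}
[2] (stable)
  FIRST(S)={a,b}  FIRST(A)={b}  FIRST(B)={b}  FIRST(C)={a,b}

FIRST(C) = ["a", "b"]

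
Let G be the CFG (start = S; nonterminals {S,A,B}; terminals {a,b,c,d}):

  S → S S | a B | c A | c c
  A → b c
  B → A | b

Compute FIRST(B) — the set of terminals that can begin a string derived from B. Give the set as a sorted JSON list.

FIRST iteration:
[1]
  A via A→b c: +{b}
  B via B→A: +{b}
  S via S→a B: +{a}
  S via S→c A: +{c}
  S: {a,c}  A: {b}  B: {b}
[2] done
  S: {a,c}  A: {b}  B: {b}

FIRST(B) = ["b"]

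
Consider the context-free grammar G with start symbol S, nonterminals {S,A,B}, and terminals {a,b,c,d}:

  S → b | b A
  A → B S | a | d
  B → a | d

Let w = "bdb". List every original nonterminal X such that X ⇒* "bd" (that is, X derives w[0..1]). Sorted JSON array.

CNF form of G:
  S -> T0 A | b
  A -> B S | a | d
  B -> a | d
  T0 -> b

Fill CYK table bottom-up — only the sub-triangle for w[0..1]:
  cell(0,0) b: {S,T0}  orig:{S}
  cell(1,1) d: {A,B}
  cell(0,1) bd: {S}

Original NTs in T[0,1] deriving "bd": ["S"]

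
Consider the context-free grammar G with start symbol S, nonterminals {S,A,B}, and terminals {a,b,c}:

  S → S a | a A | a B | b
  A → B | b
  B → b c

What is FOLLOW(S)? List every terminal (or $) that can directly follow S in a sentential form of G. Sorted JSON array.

FIRST iteration:
iter 1:
  A via A→b: +{b}
  B via B→b c: +{b}
  S via S→a A: +{a}
  S via S→b: +{b}
  FIRST[S]={a,b}  FIRST[A]={b}  FIRST[B]={b}
iter 2: — fixpoint
  FIRST[S]={a,b}  FIRST[A]={b}  FIRST[B]={b}

Compute FOLLOW by fixpoint:
seed FOLLOW(S) with $
pass 1:
  S→S a: FOLLOW(S) ⊇ FIRST(a) = {a}; new: +{a}
  S→a A: FOLLOW(A) ⊇ FOLLOW(S) ⊇ {$,a}; new: +{$,a}
  S→a B: FOLLOW(B) ⊇ FOLLOW(S) ⊇ {$,a}; new: +{$,a}
  S: {$,a}  A: {$,a}  B: {$,a}
pass 2: done
  S: {$,a}  A: {$,a}  B: {$,a}

FOLLOW(S) = ["$", "a"]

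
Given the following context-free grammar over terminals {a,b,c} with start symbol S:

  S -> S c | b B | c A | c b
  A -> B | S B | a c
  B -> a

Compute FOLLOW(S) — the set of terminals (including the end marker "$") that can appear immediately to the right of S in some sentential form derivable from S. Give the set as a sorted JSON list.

Compute FIRST by fixpoint:
iter 1:
  A via A→a c: +{a}
  B via B→a: +{a}
  S via S→b B: +{b}
  S via S→c A: +{c}
  S: {b,c}  A: {a}  B: {a}
iter 2:
  A via A→S B: +{b,c}
  S: {b,c}  A: {a,b,c}  B: {a}
iter 3: (stable)
  S: {b,c}  A: {a,b,c}  B: {a}

Compute FOLLOW by fixpoint:
initialize: $ ∈ FOLLOW(S)
pass 1:
  A→S B: FOLLOW(S) ⊇ FIRST(B) = {a}; new: +{a}
  S→S c: FOLLOW(S) ⊇ FIRST(c) = {c}; new: +{c}
  S→b B: FOLLOW(B) ⊇ FOLLOW(S) ⊇ {$,a,c}; new: +{$,a,c}
  S→c A: FOLLOW(A) ⊇ FOLLOW(S) ⊇ {$,a,c}; new: +{$,a,c}
  FOLLOW[S]={$,a,c}  FOLLOW[A]={$,a,c}  FOLLOW[B]={$,a,c}
pass 2: (stable)
  FOLLOW[S]={$,a,c}  FOLLOW[A]={$,a,c}  FOLLOW[B]={$,a,c}

FOLLOW(S) = ["$", "a", "c"]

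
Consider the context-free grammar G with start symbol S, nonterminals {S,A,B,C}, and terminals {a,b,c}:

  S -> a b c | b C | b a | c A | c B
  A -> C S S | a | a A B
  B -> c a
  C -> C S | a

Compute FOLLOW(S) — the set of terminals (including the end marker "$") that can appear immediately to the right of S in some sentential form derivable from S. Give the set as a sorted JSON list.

FIRST iteration:
pass 1:
  A via A→a: +{a}
  B via B→c a: +{c}
  C via C→a: +{a}
  S via S→a b c: +{a}
  S via S→b C: +{b}
  S via S→c A: +{c}
  S: {a,b,c}  A: {a}  B: {c}  C: {a}
pass 2: done
  S: {a,b,c}  A: {a}  B: {c}  C: {a}

Compute FOLLOW by fixpoint:
FOLLOW(S) := {$}
pass 1:
  A→C S S: FOLLOW(C) ⊇ FIRST(S) = {a,b,c}; new: +{a,b,c}
  A→C S S: FOLLOW(S) ⊇ FIRST(S) = {a,b,c}; new: +{a,b,c}
  A→a A B: FOLLOW(A) ⊇ FIRST(B) = {c}; new: +{c}
  A→a A B: FOLLOW(B) ⊇ FOLLOW(A) ⊇ {c}; new: +{c}
  S→b C: FOLLOW(C) ⊇ FOLLOW(S) ⊇ {$,a,b,c}; new: +{$}
  S→c A: FOLLOW(A) ⊇ FOLLOW(S) ⊇ {$,a,b,c}; new: +{$,a,b}
  S→c B: FOLLOW(B) ⊇ FOLLOW(S) ⊇ {$,a,b,c}; new: +{$,a,b}
  S: {$,a,b,c}  A: {$,a,b,c}  B: {$,a,b,c}  C: {$,a,b,c}
pass 2: — fixpoint
  S: {$,a,b,c}  A: {$,a,b,c}  B: {$,a,b,c}  C: {$,a,b,c}

FOLLOW(S) = ["$", "a", "b", "c"]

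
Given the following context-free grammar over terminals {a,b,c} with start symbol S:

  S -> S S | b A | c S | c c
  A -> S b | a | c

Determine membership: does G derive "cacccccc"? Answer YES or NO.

Convert to CNF:
  S -> S S | T0 A | T1 S | T1 T1
  A -> S T0 | a | c
  T0 -> b
  T1 -> c

CYK fill:
  [0..0]={A,T1}  "c"  orig:{A}
  [1..1]={A}  "a"
  [2..2]={A,T1}  "c"  orig:{A}
  [3..3]={A,T1}  "c"  orig:{A}
  [4..4]={A,T1}  "c"  orig:{A}
  [5..5]={A,T1}  "c"  orig:{A}
  [6..6]={A,T1}  "c"  orig:{A}
  [7..7]={A,T1}  "c"  orig:{A}
  [0..1]=∅  "ca"
  [1..2]=∅  "ac"
  [2..3]={S}  "cc"
  [3..4]={S}  "cc"
  [4..5]={S}  "cc"
  [5..6]={S}  "cc"
  [6..7]={S}  "cc"
  [0..2]=∅  "cac"
  [1..3]=∅  "acc"
  [2..4]={S}  "ccc"
  [3..5]={S}  "ccc"
  [4..6]={S}  "ccc"
  [5..7]={S}  "ccc"
  [0..3]=∅  "cacc"
  [1..4]=∅  "accc"
  [2..5]={S}  "cccc"
  [3..6]={S}  "cccc"
  [4..7]={S}  "cccc"
  [0..4]=∅  "caccc"
  [1..5]=∅  "acccc"
  [2..6]={S}  "ccccc"
  [3..7]={S}  "ccccc"
  [0..5]=∅  "cacccc"
  [1..6]=∅  "accccc"
  [2..7]={S}  "cccccc"
  [0..6]=∅  "caccccc"
  [1..7]=∅  "acccccc"
  [0..7]=∅  "cacccccc"

S ∉ T[0,7] ⇒ NO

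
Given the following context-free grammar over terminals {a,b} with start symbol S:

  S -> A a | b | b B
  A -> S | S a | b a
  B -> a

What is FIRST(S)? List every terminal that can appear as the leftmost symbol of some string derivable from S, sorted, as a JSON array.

FIRST iteration:
[1]
  A via A→b a: +{b}
  B via B→a: +{a}
  S via S→A a: +{b}
  FIRST(S)={b}  FIRST(A)={b}  FIRST(B)={a}
[2] done
  FIRST(S)={b}  FIRST(A)={b}  FIRST(B)={a}

FIRST(S) = ["b"]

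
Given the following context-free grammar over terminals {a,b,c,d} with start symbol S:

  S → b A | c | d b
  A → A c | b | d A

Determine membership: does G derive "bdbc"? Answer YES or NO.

CNF form of G:
  S -> T1 T2 | T2 A | c
  A -> A T0 | T1 A | b
  T0 -> c
  T1 -> d
  T2 -> b

Fill CYK table bottom-up:
  [0..0]={A,T2}  "b"  orig:{A}
  [1..1]={T1}  "d"  orig:{}
  [2..2]={A,T2}  "b"  orig:{A}
  [3..3]={S,T0}  "c"  orig:{S}
  [0..1]=∅  "bd"
  [1..2]={A,S}  "db"
  [2..3]={A}  "bc"
  [0..2]={S}  "bdb"
  [1..3]={A}  "dbc"
  [0..3]={S}  "bdbc"

S ∈ T[0,3] ⇒ YES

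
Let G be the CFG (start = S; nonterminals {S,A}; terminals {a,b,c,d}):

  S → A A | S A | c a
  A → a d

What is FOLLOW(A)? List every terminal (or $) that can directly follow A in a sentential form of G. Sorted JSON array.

FIRST sets, iterate to fixpoint:
pass 1:
  A via A→a d: +{a}
  S via S→A A: +{a}
  S via S→c a: +{c}
  FIRST[S]={a,c}  FIRST[A]={a}
pass 2: (no change)
  FIRST[S]={a,c}  FIRST[A]={a}

Compute FOLLOW by fixpoint:
FOLLOW(S) := {$}
round 1:
  S→A A: FOLLOW(A) ⊇ FIRST(A) = {a}; new: +{a}
  S→A A: FOLLOW(A) ⊇ FOLLOW(S) ⊇ {$}; new: +{$}
  S→S A: FOLLOW(S) ⊇ FIRST(A) = {a}; new: +{a}
  S: {$,a}  A: {$,a}
round 2: (stable)
  S: {$,a}  A: {$,a}

FOLLOW(A) = ["$", "a"]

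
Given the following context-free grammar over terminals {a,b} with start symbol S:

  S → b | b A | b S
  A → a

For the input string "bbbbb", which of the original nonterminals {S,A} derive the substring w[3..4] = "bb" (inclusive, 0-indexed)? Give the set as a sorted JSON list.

CNF form of G:
  S -> T0 A | T0 S | b
  A -> a
  T0 -> b

Fill CYK table bottom-up (cells [i..j] with 3 ≤ i ≤ j ≤ 4 only):
  T[3,3] 'b' = {S,T0}  orig:{S}
  T[4,4] 'b' = {S,T0}  orig:{S}
  T[3,4] 'bb' = {S}

Original NTs in T[3,4] deriving "bb": ["S"]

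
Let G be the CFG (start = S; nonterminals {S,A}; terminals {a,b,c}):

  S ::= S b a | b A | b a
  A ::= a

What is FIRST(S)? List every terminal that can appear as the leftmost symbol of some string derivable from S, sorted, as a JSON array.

FIRST iteration:
[1]
  A via A→a: +{a}
  S via S→b A: +{b}
  FIRST[S]={b}  FIRST[A]={a}
[2] (stable)
  FIRST[S]={b}  FIRST[A]={a}

FIRST(S) = ["b"]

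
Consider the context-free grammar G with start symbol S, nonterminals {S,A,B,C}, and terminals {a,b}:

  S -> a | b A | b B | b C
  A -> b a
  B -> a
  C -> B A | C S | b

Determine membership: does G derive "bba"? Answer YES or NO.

Convert to CNF:
  S -> T0 A | T0 B | T0 C | a
  A -> T0 T1
  B -> a
  C -> B A | C S | b
  T0 -> b
  T1 -> a

CYK fill:
  cell(0,0) b: {C,T0}  orig:{C}
  cell(1,1) b: {C,T0}  orig:{C}
  cell(2,2) a: {B,S,T1}  orig:{B,S}
  cell(0,1) bb: {S}
  cell(1,2) ba: {A,C,S}
  cell(0,2) bba: {C,S}

S ∈ T[0,2] ⇒ YES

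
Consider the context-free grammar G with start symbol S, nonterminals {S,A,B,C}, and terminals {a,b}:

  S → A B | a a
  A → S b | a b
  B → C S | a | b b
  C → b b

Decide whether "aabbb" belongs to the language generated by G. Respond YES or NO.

Convert to CNF:
  S -> A B | T1 T1
  A -> S T0 | T1 T0
  B -> C S | T0 T0 | a
  C -> T0 T0
  T0 -> b
  T1 -> a

Fill CYK table bottom-up:
  cell(0,0) a: {B,T1}  orig:{B}
  cell(1,1) a: {B,T1}  orig:{B}
  cell(2,2) b: {T0}  orig:{}
  cell(3,3) b: {T0}  orig:{}
  cell(4,4) b: {T0}  orig:{}
  cell(0,1) aa: {S}
  cell(1,2) ab: {A}
  cell(2,3) bb: {B,C}
  cell(3,4) bb: {B,C}
  cell(0,2) aab: {A}
  cell(1,3) abb: ∅
  cell(2,4) bbb: ∅
  cell(0,3) aabb: ∅
  cell(1,4) abbb: {S}
  cell(0,4) aabbb: {S}

S ∈ T[0,4] ⇒ YES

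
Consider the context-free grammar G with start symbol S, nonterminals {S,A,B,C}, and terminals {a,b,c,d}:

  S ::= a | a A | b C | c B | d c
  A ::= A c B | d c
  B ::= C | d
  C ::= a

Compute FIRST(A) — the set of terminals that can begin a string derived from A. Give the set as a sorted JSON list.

FIRST iteration:
round 1:
  A via A→d c: +{d}
  B via B→d: +{d}
  C via C→a: +{a}
  S via S→a: +{a}
  S via S→b C: +{b}
  S via S→c B: +{c}
  S via S→d c: +{d}
  FIRST[S]={a,b,c,d}  FIRST[A]={d}  FIRST[B]={d}  FIRST[C]={a}
round 2:
  B via B→C: +{a}
  FIRST[S]={a,b,c,d}  FIRST[A]={d}  FIRST[B]={a,d}  FIRST[C]={a}
round 3: — fixpoint
  FIRST[S]={a,b,c,d}  FIRST[A]={d}  FIRST[B]={a,d}  FIRST[C]={a}

FIRST(A) = ["d"]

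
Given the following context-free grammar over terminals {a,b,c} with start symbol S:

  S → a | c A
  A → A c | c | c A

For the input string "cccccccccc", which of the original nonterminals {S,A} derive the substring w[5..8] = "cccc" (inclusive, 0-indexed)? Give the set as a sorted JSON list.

CNF form of G:
  S -> T0 A | a
  A -> A T0 | T0 A | c
  T0 -> c

Fill CYK table bottom-up — only the sub-triangle for w[5..8]:
  cell(5,5) c: {A,T0}  orig:{A}
  cell(6,6) c: {A,T0}  orig:{A}
  cell(7,7) c: {A,T0}  orig:{A}
  cell(8,8) c: {A,T0}  orig:{A}
  cell(5,6) cc: {A,S}
  cell(6,7) cc: {A,S}
  cell(7,8) cc: {A,S}
  cell(5,7) ccc: {A,S}
  cell(6,8) ccc: {A,S}
  cell(5,8) cccc: {A,S}

Original NTs in T[5,8] deriving "cccc": ["A", "S"]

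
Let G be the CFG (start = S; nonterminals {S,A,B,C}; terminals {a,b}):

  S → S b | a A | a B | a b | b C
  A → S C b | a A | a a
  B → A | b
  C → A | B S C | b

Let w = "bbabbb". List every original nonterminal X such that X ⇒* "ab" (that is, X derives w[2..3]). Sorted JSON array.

Convert to CNF:
  S -> S T0 | T0 C | T1 A | T1 B | T1 T0
  A -> S X2 | T1 A | T1 T1
  B -> S X3 | T1 A | T1 T1 | b
  C -> B X4 | S X5 | T1 A | T1 T1 | b
  T0 -> b
  T1 -> a
  X2 -> C T0
  X3 -> C T0
  X4 -> S C
  X5 -> C T0

CYK fill (cells [i..j] with 2 ≤ i ≤ j ≤ 3 only):
  T[2,2] 'a' = {T1}  orig:{}
  T[3,3] 'b' = {B,C,T0}  orig:{B,C}
  T[2,3] 'ab' = {S}

Original NTs in T[2,3] deriving "ab": ["S"]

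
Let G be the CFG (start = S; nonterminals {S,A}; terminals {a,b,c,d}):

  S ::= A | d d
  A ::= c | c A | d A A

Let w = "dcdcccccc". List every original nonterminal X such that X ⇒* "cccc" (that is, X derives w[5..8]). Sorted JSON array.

Convert to CNF:
  S -> T0 A | T1 T1 | T1 X3 | c
  A -> T0 A | T1 X2 | c
  T0 -> c
  T1 -> d
  X2 -> A A
  X3 -> A A

CYK fill (cells [i..j] with 5 ≤ i ≤ j ≤ 8 only):
  [5..5]={A,S,T0}  "c"  orig:{A,S}
  [6..6]={A,S,T0}  "c"  orig:{A,S}
  [7..7]={A,S,T0}  "c"  orig:{A,S}
  [8..8]={A,S,T0}  "c"  orig:{A,S}
  [5..6]={A,S,X2,X3}  "cc"  orig:{A,S}
  [6..7]={A,S,X2,X3}  "cc"  orig:{A,S}
  [7..8]={A,S,X2,X3}  "cc"  orig:{A,S}
  [5..7]={A,S,X2,X3}  "ccc"  orig:{A,S}
  [6..8]={A,S,X2,X3}  "ccc"  orig:{A,S}
  [5..8]={A,S,X2,X3}  "cccc"  orig:{A,S}

Original NTs in T[5,8] deriving "cccc": ["A", "S"]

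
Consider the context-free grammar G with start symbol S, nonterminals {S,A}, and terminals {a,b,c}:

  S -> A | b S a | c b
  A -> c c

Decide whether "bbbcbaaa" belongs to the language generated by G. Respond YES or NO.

CNF form of G:
  S -> T0 T0 | T0 T1 | T1 X3
  A -> T0 T0
  T0 -> c
  T1 -> b
  T2 -> a
  X3 -> S T2

Fill CYK table bottom-up:
  cell(0,0) b: {T1}  orig:{}
  cell(1,1) b: {T1}  orig:{}
  cell(2,2) b: {T1}  orig:{}
  cell(3,3) c: {T0}  orig:{}
  cell(4,4) b: {T1}  orig:{}
  cell(5,5) a: {T2}  orig:{}
  cell(6,6) a: {T2}  orig:{}
  cell(7,7) a: {T2}  orig:{}
  cell(0,1) bb: ∅
  cell(1,2) bb: ∅
  cell(2,3) bc: ∅
  cell(3,4) cb: {S}
  cell(4,5) ba: ∅
  cell(5,6) aa: ∅
  cell(6,7) aa: ∅
  cell(0,2) bbb: ∅
  cell(1,3) bbc: ∅
  cell(2,4) bcb: ∅
  cell(3,5) cba: {X3}  orig:{}
  cell(4,6) baa: ∅
  cell(5,7) aaa: ∅
  cell(0,3) bbbc: ∅
  cell(1,4) bbcb: ∅
  cell(2,5) bcba: {S}
  cell(3,6) cbaa: ∅
  cell(4,7) baaa: ∅
  cell(0,4) bbbcb: ∅
  cell(1,5) bbcba: ∅
  cell(2,6) bcbaa: {X3}  orig:{}
  cell(3,7) cbaaa: ∅
  cell(0,5) bbbcba: ∅
  cell(1,6) bbcbaa: {S}
  cell(2,7) bcbaaa: ∅
  cell(0,6) bbbcbaa: ∅
  cell(1,7) bbcbaaa: {X3}  orig:{}
  cell(0,7) bbbcbaaa: {S}

S ∈ T[0,7] ⇒ YES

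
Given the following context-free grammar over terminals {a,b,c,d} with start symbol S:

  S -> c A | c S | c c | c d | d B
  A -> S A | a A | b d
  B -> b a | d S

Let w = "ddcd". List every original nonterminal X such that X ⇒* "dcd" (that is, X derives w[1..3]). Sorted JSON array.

Convert to CNF:
  S -> T2 B | T3 A | T3 S | T3 T2 | T3 T3
  A -> S A | T0 A | T1 T2
  B -> T1 T0 | T2 S
  T0 -> a
  T1 -> b
  T2 -> d
  T3 -> c

Fill CYK table bottom-up — only the sub-triangle for w[1..3]:
  [1..1]={T2}  "d"  orig:{}
  [2..2]={T3}  "c"  orig:{}
  [3..3]={T2}  "d"  orig:{}
  [1..2]=∅  "dc"
  [2..3]={S}  "cd"
  [1..3]={B}  "dcd"

Original NTs in T[1,3] deriving "dcd": ["B"]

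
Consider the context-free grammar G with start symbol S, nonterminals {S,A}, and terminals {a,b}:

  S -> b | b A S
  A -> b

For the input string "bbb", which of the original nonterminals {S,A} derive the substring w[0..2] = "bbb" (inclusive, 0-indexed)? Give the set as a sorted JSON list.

CNF form of G:
  S -> T0 X1 | b
  A -> b
  T0 -> b
  X1 -> A S

Fill CYK table bottom-up — only the sub-triangle for w[0..2]:
  cell(0,0) b: {A,S,T0}  orig:{A,S}
  cell(1,1) b: {A,S,T0}  orig:{A,S}
  cell(2,2) b: {A,S,T0}  orig:{A,S}
  cell(0,1) bb: {X1}  orig:{}
  cell(1,2) bb: {X1}  orig:{}
  cell(0,2) bbb: {S}

Original NTs in T[0,2] deriving "bbb": ["S"]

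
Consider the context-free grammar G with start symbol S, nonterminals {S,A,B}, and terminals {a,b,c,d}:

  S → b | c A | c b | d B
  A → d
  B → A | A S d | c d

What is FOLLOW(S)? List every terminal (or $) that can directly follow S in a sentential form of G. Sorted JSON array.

FIRST iteration:
[1]
  A via A→d: +{d}
  B via B→A: +{d}
  B via B→c d: +{c}
  S via S→b: +{b}
  S via S→c A: +{c}
  S via S→d B: +{d}
  S: {b,c,d}  A: {d}  B: {c,d}
[2] done
  S: {b,c,d}  A: {d}  B: {c,d}

Compute FOLLOW by fixpoint:
FOLLOW(S) := {$}
round 1:
  B→A S d: FOLLOW(A) ⊇ FIRST(S) = {b,c,d}; new: +{b,c,d}
  B→A S d: FOLLOW(S) ⊇ FIRST(d) = {d}; new: +{d}
  S→c A: FOLLOW(A) ⊇ FOLLOW(S) ⊇ {$,d}; new: +{$}
  S→d B: FOLLOW(B) ⊇ FOLLOW(S) ⊇ {$,d}; new: +{$,d}
  FOLLOW[S]={$,d}  FOLLOW[A]={$,b,c,d}  FOLLOW[B]={$,d}
round 2: (no change)
  FOLLOW[S]={$,d}  FOLLOW[A]={$,b,c,d}  FOLLOW[B]={$,d}

FOLLOW(S) = ["$", "d"]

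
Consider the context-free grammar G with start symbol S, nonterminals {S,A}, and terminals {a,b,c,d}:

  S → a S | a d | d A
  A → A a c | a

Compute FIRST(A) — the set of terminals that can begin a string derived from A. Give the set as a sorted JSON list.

FIRST iteration:
pass 1:
  A via A→a: +{a}
  S via S→a S: +{a}
  S via S→d A: +{d}
  S: {a,d}  A: {a}
pass 2: — fixpoint
  S: {a,d}  A: {a}

FIRST(A) = ["a"]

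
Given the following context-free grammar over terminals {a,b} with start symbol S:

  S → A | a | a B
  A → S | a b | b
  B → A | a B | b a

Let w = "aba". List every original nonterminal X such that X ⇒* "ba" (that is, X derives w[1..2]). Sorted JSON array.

Convert to CNF:
  S -> T0 B | T0 T1 | a | b
  A -> T0 B | T0 T1 | a | b
  B -> T0 B | T0 T1 | T1 T0 | a | b
  T0 -> a
  T1 -> b

CYK fill, restricted to cells inside w[1..2]:
  cell(1,1) b: {A,B,S,T1}  orig:{A,B,S}
  cell(2,2) a: {A,B,S,T0}  orig:{A,B,S}
  cell(1,2) ba: {B}

Original NTs in T[1,2] deriving "ba": ["B"]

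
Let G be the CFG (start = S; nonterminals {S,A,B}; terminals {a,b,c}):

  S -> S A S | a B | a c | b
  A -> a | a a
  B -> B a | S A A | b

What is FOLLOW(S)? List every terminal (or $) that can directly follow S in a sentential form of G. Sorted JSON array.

FIRST sets, iterate to fixpoint:
pass 1:
  A via A→a: +{a}
  B via B→b: +{b}
  S via S→a B: +{a}
  S via S→b: +{b}
  FIRST[S]={a,b}  FIRST[A]={a}  FIRST[B]={b}
pass 2:
  B via B→S A A: +{a}
  FIRST[S]={a,b}  FIRST[A]={a}  FIRST[B]={a,b}
pass 3: done
  FIRST[S]={a,b}  FIRST[A]={a}  FIRST[B]={a,b}

FOLLOW iteration:
FOLLOW(S) := {$}
[1]
  B→B a: FOLLOW(B) ⊇ FIRST(a) = {a}; new: +{a}
  B→S A A: FOLLOW(S) ⊇ FIRST(A) = {a}; new: +{a}
  B→S A A: FOLLOW(A) ⊇ FIRST(A) = {a}; new: +{a}
  S→S A S: FOLLOW(A) ⊇ FIRST(S) = {a,b}; new: +{b}
  S→a B: FOLLOW(B) ⊇ FOLLOW(S) ⊇ {$,a}; new: +{$}
  FOLLOW[S]={$,a}  FOLLOW[A]={a,b}  FOLLOW[B]={$,a}
[2]
  B→S A A: FOLLOW(A) ⊇ FOLLOW(B) ⊇ {$,a}; new: +{$}
  FOLLOW[S]={$,a}  FOLLOW[A]={$,a,b}  FOLLOW[B]={$,a}
[3] (stable)
  FOLLOW[S]={$,a}  FOLLOW[A]={$,a,b}  FOLLOW[B]={$,a}

FOLLOW(S) = ["$", "a"]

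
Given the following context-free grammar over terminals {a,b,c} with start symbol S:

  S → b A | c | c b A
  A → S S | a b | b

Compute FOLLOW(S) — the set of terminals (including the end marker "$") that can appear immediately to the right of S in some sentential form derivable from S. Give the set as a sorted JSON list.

FIRST iteration:
pass 1:
  A via A→a b: +{a}
  A via A→b: +{b}
  S via S→b A: +{b}
  S via S→c: +{c}
  FIRST(S)={b,c}  FIRST(A)={a,b}
pass 2:
  A via A→S S: +{c}
  FIRST(S)={b,c}  FIRST(A)={a,b,c}
pass 3: — fixpoint
  FIRST(S)={b,c}  FIRST(A)={a,b,c}

Compute FOLLOW by fixpoint:
FOLLOW(S) := {$}
[1]
  A→S S: FOLLOW(S) ⊇ FIRST(S) = {b,c}; new: +{b,c}
  S→b A: FOLLOW(A) ⊇ FOLLOW(S) ⊇ {$,b,c}; new: +{$,b,c}
  S: {$,b,c}  A: {$,b,c}
[2] (no change)
  S: {$,b,c}  A: {$,b,c}

FOLLOW(S) = ["$", "b", "c"]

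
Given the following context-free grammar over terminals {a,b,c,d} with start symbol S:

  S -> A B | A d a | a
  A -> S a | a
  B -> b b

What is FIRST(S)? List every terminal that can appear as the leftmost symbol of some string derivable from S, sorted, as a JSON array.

FIRST iteration:
[1]
  A via A→a: +{a}
  B via B→b b: +{b}
  S via S→A B: +{a}
  FIRST(S)={a}  FIRST(A)={a}  FIRST(B)={b}
[2] (stable)
  FIRST(S)={a}  FIRST(A)={a}  FIRST(B)={b}

FIRST(S) = ["a"]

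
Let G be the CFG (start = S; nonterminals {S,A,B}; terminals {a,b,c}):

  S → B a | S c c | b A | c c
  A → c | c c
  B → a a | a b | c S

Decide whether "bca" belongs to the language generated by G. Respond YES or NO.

Convert to CNF:
  S -> B T1 | S X3 | T0 T0 | T2 A
  A -> T0 T0 | c
  B -> T0 S | T1 T1 | T1 T2
  T0 -> c
  T1 -> a
  T2 -> b
  X3 -> T0 T0

CYK table (by increasing span):
  cell(0,0) b: {T2}  orig:{}
  cell(1,1) c: {A,T0}  orig:{A}
  cell(2,2) a: {T1}  orig:{}
  cell(0,1) bc: {S}
  cell(1,2) ca: ∅
  cell(0,2) bca: ∅

S ∉ T[0,2] ⇒ NO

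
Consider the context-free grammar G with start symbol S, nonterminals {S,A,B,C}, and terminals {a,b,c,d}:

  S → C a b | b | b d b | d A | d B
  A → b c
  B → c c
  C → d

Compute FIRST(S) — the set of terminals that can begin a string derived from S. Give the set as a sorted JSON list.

Compute FIRST by fixpoint:
round 1:
  A via A→b c: +{b}
  B via B→c c: +{c}
  C via C→d: +{d}
  S via S→C a b: +{d}
  S via S→b: +{b}
  FIRST[S]={b,d}  FIRST[A]={b}  FIRST[B]={c}  FIRST[C]={d}
round 2: done
  FIRST[S]={b,d}  FIRST[A]={b}  FIRST[B]={c}  FIRST[C]={d}

FIRST(S) = ["b", "d"]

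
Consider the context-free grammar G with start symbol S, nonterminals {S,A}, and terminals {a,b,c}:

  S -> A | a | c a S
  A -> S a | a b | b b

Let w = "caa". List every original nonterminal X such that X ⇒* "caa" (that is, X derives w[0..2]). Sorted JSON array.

CNF form of G:
  S -> S T0 | T0 T1 | T1 T1 | T2 X3 | a
  A -> S T0 | T0 T1 | T1 T1
  T0 -> a
  T1 -> b
  T2 -> c
  X3 -> T0 S

Fill CYK table bottom-up — only the sub-triangle for w[0..2]:
  cell(0,0) c: {T2}  orig:{}
  cell(1,1) a: {S,T0}  orig:{S}
  cell(2,2) a: {S,T0}  orig:{S}
  cell(0,1) ca: ∅
  cell(1,2) aa: {A,S,X3}  orig:{A,S}
  cell(0,2) caa: {S}

Original NTs in T[0,2] deriving "caa": ["S"]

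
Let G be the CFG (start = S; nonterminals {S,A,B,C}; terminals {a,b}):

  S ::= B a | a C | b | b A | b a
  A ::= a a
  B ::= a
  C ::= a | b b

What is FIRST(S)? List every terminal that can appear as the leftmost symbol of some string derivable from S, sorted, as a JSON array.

FIRST iteration:
pass 1:
  A via A→a a: +{a}
  B via B→a: +{a}
  C via C→a: +{a}
  C via C→b b: +{b}
  S via S→B a: +{a}
  S via S→b: +{b}
  FIRST(S)={a,b}  FIRST(A)={a}  FIRST(B)={a}  FIRST(C)={a,b}
pass 2: (stable)
  FIRST(S)={a,b}  FIRST(A)={a}  FIRST(B)={a}  FIRST(C)={a,b}

FIRST(S) = ["a", "b"]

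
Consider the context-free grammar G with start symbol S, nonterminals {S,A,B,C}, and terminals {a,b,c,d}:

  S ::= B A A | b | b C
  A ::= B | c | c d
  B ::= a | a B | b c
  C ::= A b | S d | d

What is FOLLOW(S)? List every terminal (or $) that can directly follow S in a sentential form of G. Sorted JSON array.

FIRST sets, iterate to fixpoint:
round 1:
  A via A→c: +{c}
  B via B→a: +{a}
  B via B→b c: +{b}
  C via C→A b: +{c}
  C via C→d: +{d}
  S via S→B A A: +{a,b}
  S: {a,b}  A: {c}  B: {a,b}  C: {c,d}
round 2:
  A via A→B: +{a,b}
  C via C→A b: +{a,b}
  S: {a,b}  A: {a,b,c}  B: {a,b}  C: {a,b,c,d}
round 3: done
  S: {a,b}  A: {a,b,c}  B: {a,b}  C: {a,b,c,d}

FOLLOW sets:
initialize: $ ∈ FOLLOW(S)
pass 1:
  C→A b: FOLLOW(A) ⊇ FIRST(b) = {b}; new: +{b}
  C→S d: FOLLOW(S) ⊇ FIRST(d) = {d}; new: +{d}
  S→B A A: FOLLOW(B) ⊇ FIRST(A) = {a,b,c}; new: +{a,b,c}
  S→B A A: FOLLOW(A) ⊇ FIRST(A) = {a,b,c}; new: +{a,c}
  S→B A A: FOLLOW(A) ⊇ FOLLOW(S) ⊇ {$,d}; new: +{$,d}
  S→b C: FOLLOW(C) ⊇ FOLLOW(S) ⊇ {$,d}; new: +{$,d}
  FOLLOW(S)={$,d}  FOLLOW(A)={$,a,b,c,d}  FOLLOW(B)={a,b,c}  FOLLOW(C)={$,d}
pass 2:
  A→B: FOLLOW(B) ⊇ FOLLOW(A) ⊇ {$,a,b,c,d}; new: +{$,d}
  FOLLOW(S)={$,d}  FOLLOW(A)={$,a,b,c,d}  FOLLOW(B)={$,a,b,c,d}  FOLLOW(C)={$,d}
pass 3: (stable)
  FOLLOW(S)={$,d}  FOLLOW(A)={$,a,b,c,d}  FOLLOW(B)={$,a,b,c,d}  FOLLOW(C)={$,d}

FOLLOW(S) = ["$", "d"]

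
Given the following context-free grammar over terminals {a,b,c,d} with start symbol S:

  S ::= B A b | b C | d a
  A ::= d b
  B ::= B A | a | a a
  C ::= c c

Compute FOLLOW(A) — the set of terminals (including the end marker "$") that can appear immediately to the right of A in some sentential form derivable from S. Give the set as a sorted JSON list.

FIRST iteration:
iter 1:
  A via A→d b: +{d}
  B via B→a: +{a}
  C via C→c c: +{c}
  S via S→B A b: +{a}
  S via S→b C: +{b}
  S via S→d a: +{d}
  FIRST(S)={a,b,d}  FIRST(A)={d}  FIRST(B)={a}  FIRST(C)={c}
iter 2: done
  FIRST(S)={a,b,d}  FIRST(A)={d}  FIRST(B)={a}  FIRST(C)={c}

FOLLOW iteration:
FOLLOW(S) := {$}
pass 1:
  B→B A: FOLLOW(B) ⊇ FIRST(A) = {d}; new: +{d}
  B→B A: FOLLOW(A) ⊇ FOLLOW(B) ⊇ {d}; new: +{d}
  S→B A b: FOLLOW(A) ⊇ FIRST(b) = {b}; new: +{b}
  S→b C: FOLLOW(C) ⊇ FOLLOW(S) ⊇ {$}; new: +{$}
  S: {$}  A: {b,d}  B: {d}  C: {$}
pass 2: (no change)
  S: {$}  A: {b,d}  B: {d}  C: {$}

FOLLOW(A) = ["b", "d"]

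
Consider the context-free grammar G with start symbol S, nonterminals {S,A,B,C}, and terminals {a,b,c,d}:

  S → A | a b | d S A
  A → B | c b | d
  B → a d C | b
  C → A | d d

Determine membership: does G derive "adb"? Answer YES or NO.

Convert to CNF:
  S -> T0 T3 | T0 X7 | T1 X8 | T2 T3 | b | d
  A -> T0 X4 | T2 T3 | b | d
  B -> T0 X5 | b
  C -> T0 X6 | T1 T1 | T2 T3 | b | d
  T0 -> a
  T1 -> d
  T2 -> c
  T3 -> b
  X4 -> T1 C
  X5 -> T1 C
  X6 -> T1 C
  X7 -> T1 C
  X8 -> S A

Fill CYK table bottom-up:
  cell(0,0) a: {T0}  orig:{}
  cell(1,1) d: {A,C,S,T1}  orig:{A,C,S}
  cell(2,2) b: {A,B,C,S,T3}  orig:{A,B,C,S}
  cell(0,1) ad: ∅
  cell(1,2) db: {X4,X5,X6,X7,X8}  orig:{}
  cell(0,2) adb: {A,B,C,S}

S ∈ T[0,2] ⇒ YES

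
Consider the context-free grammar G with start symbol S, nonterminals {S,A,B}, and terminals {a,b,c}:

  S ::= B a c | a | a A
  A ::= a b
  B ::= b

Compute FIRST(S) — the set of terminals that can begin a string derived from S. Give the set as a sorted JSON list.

FIRST iteration:
pass 1:
  A via A→a b: +{a}
  B via B→b: +{b}
  S via S→B a c: +{b}
  S via S→a: +{a}
  FIRST(S)={a,b}  FIRST(A)={a}  FIRST(B)={b}
pass 2: done
  FIRST(S)={a,b}  FIRST(A)={a}  FIRST(B)={b}

FIRST(S) = ["a", "b"]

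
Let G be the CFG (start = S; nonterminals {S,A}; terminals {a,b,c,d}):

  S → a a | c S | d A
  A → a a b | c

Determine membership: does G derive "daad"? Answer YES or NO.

Convert to CNF:
  S -> T0 T0 | T2 S | T3 A
  A -> T0 X4 | c
  T0 -> a
  T1 -> b
  T2 -> c
  T3 -> d
  X4 -> T0 T1

Fill CYK table bottom-up:
  [0..0]={T3}  "d"  orig:{}
  [1..1]={T0}  "a"  orig:{}
  [2..2]={T0}  "a"  orig:{}
  [3..3]={T3}  "d"  orig:{}
  [0..1]=∅  "da"
  [1..2]={S}  "aa"
  [2..3]=∅  "ad"
  [0..2]=∅  "daa"
  [1..3]=∅  "aad"
  [0..3]=∅  "daad"

S ∉ T[0,3] ⇒ NO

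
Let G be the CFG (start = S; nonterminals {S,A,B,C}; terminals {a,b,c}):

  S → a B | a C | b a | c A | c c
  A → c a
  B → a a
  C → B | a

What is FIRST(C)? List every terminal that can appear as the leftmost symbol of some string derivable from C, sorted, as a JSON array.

FIRST sets, iterate to fixpoint:
pass 1:
  A via A→c a: +{c}
  B via B→a a: +{a}
  C via C→B: +{a}
  S via S→a B: +{a}
  S via S→b a: +{b}
  S via S→c A: +{c}
  FIRST[S]={a,b,c}  FIRST[A]={c}  FIRST[B]={a}  FIRST[C]={a}
pass 2: — fixpoint
  FIRST[S]={a,b,c}  FIRST[A]={c}  FIRST[B]={a}  FIRST[C]={a}

FIRST(C) = ["a"]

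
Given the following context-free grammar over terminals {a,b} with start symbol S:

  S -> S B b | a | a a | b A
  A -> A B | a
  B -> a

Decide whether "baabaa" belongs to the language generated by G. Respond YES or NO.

Convert to CNF:
  S -> S X2 | T0 A | T1 T1 | a
  A -> A B | a
  B -> a
  T0 -> b
  T1 -> a
  X2 -> B T0

CYK fill:
  cell(0,0) b: {T0}  orig:{}
  cell(1,1) a: {A,B,S,T1}  orig:{A,B,S}
  cell(2,2) a: {A,B,S,T1}  orig:{A,B,S}
  cell(3,3) b: {T0}  orig:{}
  cell(4,4) a: {A,B,S,T1}  orig:{A,B,S}
  cell(5,5) a: {A,B,S,T1}  orig:{A,B,S}
  cell(0,1) ba: {S}
  cell(1,2) aa: {A,S}
  cell(2,3) ab: {X2}  orig:{}
  cell(3,4) ba: {S}
  cell(4,5) aa: {A,S}
  cell(0,2) baa: {S}
  cell(1,3) aab: {S}
  cell(2,4) aba: ∅
  cell(3,5) baa: {S}
  cell(0,3) baab: {S}
  cell(1,4) aaba: ∅
  cell(2,5) abaa: ∅
  cell(0,4) baaba: ∅
  cell(1,5) aabaa: ∅
  cell(0,5) baabaa: ∅

S ∉ T[0,5] ⇒ NO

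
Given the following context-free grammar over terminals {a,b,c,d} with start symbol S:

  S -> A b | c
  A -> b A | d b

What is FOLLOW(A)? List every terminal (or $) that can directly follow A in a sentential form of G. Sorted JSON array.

FIRST iteration:
[1]
  A via A→b A: +{b}
  A via A→d b: +{d}
  S via S→A b: +{b,d}
  S via S→c: +{c}
  FIRST(S)={b,c,d}  FIRST(A)={b,d}
[2] done
  FIRST(S)={b,c,d}  FIRST(A)={b,d}

FOLLOW iteration:
seed FOLLOW(S) with $
iter 1:
  S→A b: FOLLOW(A) ⊇ FIRST(b) = {b}; new: +{b}
  FOLLOW(S)={$}  FOLLOW(A)={b}
iter 2: done
  FOLLOW(S)={$}  FOLLOW(A)={b}

FOLLOW(A) = ["b"]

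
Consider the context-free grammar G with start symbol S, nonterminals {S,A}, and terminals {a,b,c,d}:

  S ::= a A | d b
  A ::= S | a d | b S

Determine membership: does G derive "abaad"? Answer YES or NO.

CNF form of G:
  S -> T0 A | T1 T2
  A -> T0 A | T0 T1 | T1 T2 | T2 S
  T0 -> a
  T1 -> d
  T2 -> b

Fill CYK table bottom-up:
  cell(0,0) a: {T0}  orig:{}
  cell(1,1) b: {T2}  orig:{}
  cell(2,2) a: {T0}  orig:{}
  cell(3,3) a: {T0}  orig:{}
  cell(4,4) d: {T1}  orig:{}
  cell(0,1) ab: ∅
  cell(1,2) ba: ∅
  cell(2,3) aa: ∅
  cell(3,4) ad: {A}
  cell(0,2) aba: ∅
  cell(1,3) baa: ∅
  cell(2,4) aad: {A,S}
  cell(0,3) abaa: ∅
  cell(1,4) baad: {A}
  cell(0,4) abaad: {A,S}

S ∈ T[0,4] ⇒ YES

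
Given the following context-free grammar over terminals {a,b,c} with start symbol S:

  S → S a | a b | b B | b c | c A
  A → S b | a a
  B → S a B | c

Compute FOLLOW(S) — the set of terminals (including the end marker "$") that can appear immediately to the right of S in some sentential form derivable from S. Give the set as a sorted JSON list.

Compute FIRST by fixpoint:
pass 1:
  A via A→a a: +{a}
  B via B→c: +{c}
  S via S→a b: +{a}
  S via S→b B: +{b}
  S via S→c A: +{c}
  FIRST(S)={a,b,c}  FIRST(A)={a}  FIRST(B)={c}
pass 2:
  A via A→S b: +{b,c}
  B via B→S a B: +{a,b}
  FIRST(S)={a,b,c}  FIRST(A)={a,b,c}  FIRST(B)={a,b,c}
pass 3: (no change)
  FIRST(S)={a,b,c}  FIRST(A)={a,b,c}  FIRST(B)={a,b,c}

FOLLOW iteration:
FOLLOW(S) := {$}
round 1:
  A→S b: FOLLOW(S) ⊇ FIRST(b) = {b}; new: +{b}
  B→S a B: FOLLOW(S) ⊇ FIRST(a) = {a}; new: +{a}
  S→b B: FOLLOW(B) ⊇ FOLLOW(S) ⊇ {$,a,b}; new: +{$,a,b}
  S→c A: FOLLOW(A) ⊇ FOLLOW(S) ⊇ {$,a,b}; new: +{$,a,b}
  S: {$,a,b}  A: {$,a,b}  B: {$,a,b}
round 2: (no change)
  S: {$,a,b}  A: {$,a,b}  B: {$,a,b}

FOLLOW(S) = ["$", "a", "b"]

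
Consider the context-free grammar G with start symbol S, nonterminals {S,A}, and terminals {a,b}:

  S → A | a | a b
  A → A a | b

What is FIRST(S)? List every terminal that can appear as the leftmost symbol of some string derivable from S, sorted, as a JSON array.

FIRST iteration:
round 1:
  A via A→b: +{b}
  S via S→A: +{b}
  S via S→a: +{a}
  S: {a,b}  A: {b}
round 2: done
  S: {a,b}  A: {b}

FIRST(S) = ["a", "b"]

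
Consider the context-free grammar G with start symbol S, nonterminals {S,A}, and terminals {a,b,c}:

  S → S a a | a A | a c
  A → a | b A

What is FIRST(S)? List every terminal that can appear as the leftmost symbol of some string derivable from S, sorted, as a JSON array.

Compute FIRST by fixpoint:
[1]
  A via A→a: +{a}
  A via A→b A: +{b}
  S via S→a A: +{a}
  FIRST[S]={a}  FIRST[A]={a,b}
[2] done
  FIRST[S]={a}  FIRST[A]={a,b}

FIRST(S) = ["a"]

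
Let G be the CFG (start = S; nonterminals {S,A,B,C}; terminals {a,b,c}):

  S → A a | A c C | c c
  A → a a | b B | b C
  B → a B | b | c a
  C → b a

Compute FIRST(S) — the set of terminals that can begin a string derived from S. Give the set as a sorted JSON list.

FIRST sets, iterate to fixpoint:
pass 1:
  A via A→a a: +{a}
  A via A→b B: +{b}
  B via B→a B: +{a}
  B via B→b: +{b}
  B via B→c a: +{c}
  C via C→b a: +{b}
  S via S→A a: +{a,b}
  S via S→c c: +{c}
  FIRST(S)={a,b,c}  FIRST(A)={a,b}  FIRST(B)={a,b,c}  FIRST(C)={b}
pass 2: — fixpoint
  FIRST(S)={a,b,c}  FIRST(A)={a,b}  FIRST(B)={a,b,c}  FIRST(C)={b}

FIRST(S) = ["a", "b", "c"]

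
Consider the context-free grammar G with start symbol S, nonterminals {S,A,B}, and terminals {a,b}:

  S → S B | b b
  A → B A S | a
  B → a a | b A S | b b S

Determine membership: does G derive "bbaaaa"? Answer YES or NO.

Convert to CNF:
  S -> S B | T1 T1
  A -> B X2 | a
  B -> T0 T0 | T1 X3 | T1 X4
  T0 -> a
  T1 -> b
  X2 -> A S
  X3 -> A S
  X4 -> T1 S

CYK fill:
  [0..0]={T1}  "b"  orig:{}
  [1..1]={T1}  "b"  orig:{}
  [2..2]={A,T0}  "a"  orig:{A}
  [3..3]={A,T0}  "a"  orig:{A}
  [4..4]={A,T0}  "a"  orig:{A}
  [5..5]={A,T0}  "a"  orig:{A}
  [0..1]={S}  "bb"
  [1..2]=∅  "ba"
  [2..3]={B}  "aa"
  [3..4]={B}  "aa"
  [4..5]={B}  "aa"
  [0..2]=∅  "bba"
  [1..3]=∅  "baa"
  [2..4]=∅  "aaa"
  [3..5]=∅  "aaa"
  [0..3]={S}  "bbaa"
  [1..4]=∅  "baaa"
  [2..5]=∅  "aaaa"
  [0..4]=∅  "bbaaa"
  [1..5]=∅  "baaaa"
  [0..5]={S}  "bbaaaa"

S ∈ T[0,5] ⇒ YES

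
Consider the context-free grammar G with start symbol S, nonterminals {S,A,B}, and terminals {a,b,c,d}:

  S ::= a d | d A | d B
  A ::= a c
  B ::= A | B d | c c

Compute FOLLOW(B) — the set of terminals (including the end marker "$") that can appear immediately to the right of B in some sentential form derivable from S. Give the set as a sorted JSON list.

Compute FIRST by fixpoint:
round 1:
  A via A→a c: +{a}
  B via B→A: +{a}
  B via B→c c: +{c}
  S via S→a d: +{a}
  S via S→d A: +{d}
  S: {a,d}  A: {a}  B: {a,c}
round 2: done
  S: {a,d}  A: {a}  B: {a,c}

Compute FOLLOW by fixpoint:
seed FOLLOW(S) with $
iter 1:
  B→B d: FOLLOW(B) ⊇ FIRST(d) = {d}; new: +{d}
  S→d A: FOLLOW(A) ⊇ FOLLOW(S) ⊇ {$}; new: +{$}
  S→d B: FOLLOW(B) ⊇ FOLLOW(S) ⊇ {$}; new: +{$}
  S: {$}  A: {$}  B: {$,d}
iter 2:
  B→A: FOLLOW(A) ⊇ FOLLOW(B) ⊇ {$,d}; new: +{d}
  S: {$}  A: {$,d}  B: {$,d}
iter 3: (stable)
  S: {$}  A: {$,d}  B: {$,d}

FOLLOW(B) = ["$", "d"]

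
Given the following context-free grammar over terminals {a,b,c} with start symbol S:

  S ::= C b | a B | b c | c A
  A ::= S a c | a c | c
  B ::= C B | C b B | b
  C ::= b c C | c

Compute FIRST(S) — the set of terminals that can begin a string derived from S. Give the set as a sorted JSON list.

FIRST sets, iterate to fixpoint:
iter 1:
  A via A→a c: +{a}
  A via A→c: +{c}
  B via B→b: +{b}
  C via C→b c C: +{b}
  C via C→c: +{c}
  S via S→C b: +{b,c}
  S via S→a B: +{a}
  FIRST(S)={a,b,c}  FIRST(A)={a,c}  FIRST(B)={b}  FIRST(C)={b,c}
iter 2:
  A via A→S a c: +{b}
  B via B→C B: +{c}
  FIRST(S)={a,b,c}  FIRST(A)={a,b,c}  FIRST(B)={b,c}  FIRST(C)={b,c}
iter 3: done
  FIRST(S)={a,b,c}  FIRST(A)={a,b,c}  FIRST(B)={b,c}  FIRST(C)={b,c}

FIRST(S) = ["a", "b", "c"]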